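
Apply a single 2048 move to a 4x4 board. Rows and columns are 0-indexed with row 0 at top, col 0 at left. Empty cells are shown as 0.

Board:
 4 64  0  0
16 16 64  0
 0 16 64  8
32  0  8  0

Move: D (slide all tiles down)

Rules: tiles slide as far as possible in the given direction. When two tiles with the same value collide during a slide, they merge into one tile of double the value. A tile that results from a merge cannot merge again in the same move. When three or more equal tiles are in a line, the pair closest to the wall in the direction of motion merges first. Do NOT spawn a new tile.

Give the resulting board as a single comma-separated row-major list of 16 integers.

Answer: 0, 0, 0, 0, 4, 0, 0, 0, 16, 64, 128, 0, 32, 32, 8, 8

Derivation:
Slide down:
col 0: [4, 16, 0, 32] -> [0, 4, 16, 32]
col 1: [64, 16, 16, 0] -> [0, 0, 64, 32]
col 2: [0, 64, 64, 8] -> [0, 0, 128, 8]
col 3: [0, 0, 8, 0] -> [0, 0, 0, 8]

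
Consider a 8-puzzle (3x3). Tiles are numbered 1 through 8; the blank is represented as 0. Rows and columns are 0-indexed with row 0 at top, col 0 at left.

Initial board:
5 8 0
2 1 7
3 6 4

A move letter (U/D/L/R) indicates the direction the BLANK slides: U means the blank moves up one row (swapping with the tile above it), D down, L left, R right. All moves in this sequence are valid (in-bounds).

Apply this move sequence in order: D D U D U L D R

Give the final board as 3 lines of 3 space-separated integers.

After move 1 (D):
5 8 7
2 1 0
3 6 4

After move 2 (D):
5 8 7
2 1 4
3 6 0

After move 3 (U):
5 8 7
2 1 0
3 6 4

After move 4 (D):
5 8 7
2 1 4
3 6 0

After move 5 (U):
5 8 7
2 1 0
3 6 4

After move 6 (L):
5 8 7
2 0 1
3 6 4

After move 7 (D):
5 8 7
2 6 1
3 0 4

After move 8 (R):
5 8 7
2 6 1
3 4 0

Answer: 5 8 7
2 6 1
3 4 0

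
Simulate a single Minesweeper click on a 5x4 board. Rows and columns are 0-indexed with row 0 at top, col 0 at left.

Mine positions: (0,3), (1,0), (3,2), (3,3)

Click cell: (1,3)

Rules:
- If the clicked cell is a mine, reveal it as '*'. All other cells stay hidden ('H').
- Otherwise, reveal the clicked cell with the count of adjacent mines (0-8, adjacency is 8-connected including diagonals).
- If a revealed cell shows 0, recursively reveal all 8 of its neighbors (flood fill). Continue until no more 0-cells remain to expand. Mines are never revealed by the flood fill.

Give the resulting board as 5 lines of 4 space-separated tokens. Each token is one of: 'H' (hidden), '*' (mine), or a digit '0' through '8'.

H H H H
H H H 1
H H H H
H H H H
H H H H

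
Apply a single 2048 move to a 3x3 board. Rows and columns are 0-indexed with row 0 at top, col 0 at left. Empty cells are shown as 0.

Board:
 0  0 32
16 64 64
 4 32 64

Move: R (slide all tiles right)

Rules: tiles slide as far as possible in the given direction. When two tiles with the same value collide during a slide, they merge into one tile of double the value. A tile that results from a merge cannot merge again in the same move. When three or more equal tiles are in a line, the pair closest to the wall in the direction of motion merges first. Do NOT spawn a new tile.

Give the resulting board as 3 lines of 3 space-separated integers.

Slide right:
row 0: [0, 0, 32] -> [0, 0, 32]
row 1: [16, 64, 64] -> [0, 16, 128]
row 2: [4, 32, 64] -> [4, 32, 64]

Answer:   0   0  32
  0  16 128
  4  32  64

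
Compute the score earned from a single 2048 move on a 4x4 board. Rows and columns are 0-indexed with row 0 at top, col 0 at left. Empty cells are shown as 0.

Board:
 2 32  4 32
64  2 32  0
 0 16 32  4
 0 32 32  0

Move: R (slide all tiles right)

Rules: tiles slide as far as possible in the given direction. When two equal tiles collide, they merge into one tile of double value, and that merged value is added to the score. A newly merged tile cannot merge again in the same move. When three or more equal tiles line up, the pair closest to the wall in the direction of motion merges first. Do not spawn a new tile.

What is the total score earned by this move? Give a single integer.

Answer: 64

Derivation:
Slide right:
row 0: [2, 32, 4, 32] -> [2, 32, 4, 32]  score +0 (running 0)
row 1: [64, 2, 32, 0] -> [0, 64, 2, 32]  score +0 (running 0)
row 2: [0, 16, 32, 4] -> [0, 16, 32, 4]  score +0 (running 0)
row 3: [0, 32, 32, 0] -> [0, 0, 0, 64]  score +64 (running 64)
Board after move:
 2 32  4 32
 0 64  2 32
 0 16 32  4
 0  0  0 64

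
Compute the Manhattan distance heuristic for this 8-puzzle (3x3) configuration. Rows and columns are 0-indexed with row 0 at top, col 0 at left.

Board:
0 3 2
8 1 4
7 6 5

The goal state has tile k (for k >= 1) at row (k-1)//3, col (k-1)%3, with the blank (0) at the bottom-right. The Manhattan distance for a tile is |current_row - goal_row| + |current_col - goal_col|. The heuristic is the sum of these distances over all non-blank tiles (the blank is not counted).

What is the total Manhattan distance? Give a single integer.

Answer: 12

Derivation:
Tile 3: at (0,1), goal (0,2), distance |0-0|+|1-2| = 1
Tile 2: at (0,2), goal (0,1), distance |0-0|+|2-1| = 1
Tile 8: at (1,0), goal (2,1), distance |1-2|+|0-1| = 2
Tile 1: at (1,1), goal (0,0), distance |1-0|+|1-0| = 2
Tile 4: at (1,2), goal (1,0), distance |1-1|+|2-0| = 2
Tile 7: at (2,0), goal (2,0), distance |2-2|+|0-0| = 0
Tile 6: at (2,1), goal (1,2), distance |2-1|+|1-2| = 2
Tile 5: at (2,2), goal (1,1), distance |2-1|+|2-1| = 2
Sum: 1 + 1 + 2 + 2 + 2 + 0 + 2 + 2 = 12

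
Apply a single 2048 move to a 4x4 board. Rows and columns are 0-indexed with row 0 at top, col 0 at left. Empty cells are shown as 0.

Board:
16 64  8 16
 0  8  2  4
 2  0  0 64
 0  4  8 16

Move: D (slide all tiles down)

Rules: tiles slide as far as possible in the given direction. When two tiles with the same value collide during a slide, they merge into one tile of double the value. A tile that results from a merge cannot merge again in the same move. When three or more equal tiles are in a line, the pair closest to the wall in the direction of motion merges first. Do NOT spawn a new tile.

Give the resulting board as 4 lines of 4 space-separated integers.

Answer:  0  0  0 16
 0 64  8  4
16  8  2 64
 2  4  8 16

Derivation:
Slide down:
col 0: [16, 0, 2, 0] -> [0, 0, 16, 2]
col 1: [64, 8, 0, 4] -> [0, 64, 8, 4]
col 2: [8, 2, 0, 8] -> [0, 8, 2, 8]
col 3: [16, 4, 64, 16] -> [16, 4, 64, 16]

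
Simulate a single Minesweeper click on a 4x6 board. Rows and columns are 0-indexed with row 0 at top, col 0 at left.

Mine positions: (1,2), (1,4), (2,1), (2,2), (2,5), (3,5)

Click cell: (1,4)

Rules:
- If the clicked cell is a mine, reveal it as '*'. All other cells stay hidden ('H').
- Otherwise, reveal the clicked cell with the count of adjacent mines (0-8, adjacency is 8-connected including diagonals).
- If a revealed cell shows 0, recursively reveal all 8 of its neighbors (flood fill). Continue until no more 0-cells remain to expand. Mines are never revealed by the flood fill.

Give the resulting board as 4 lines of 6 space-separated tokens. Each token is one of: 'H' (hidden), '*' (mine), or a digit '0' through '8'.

H H H H H H
H H H H * H
H H H H H H
H H H H H H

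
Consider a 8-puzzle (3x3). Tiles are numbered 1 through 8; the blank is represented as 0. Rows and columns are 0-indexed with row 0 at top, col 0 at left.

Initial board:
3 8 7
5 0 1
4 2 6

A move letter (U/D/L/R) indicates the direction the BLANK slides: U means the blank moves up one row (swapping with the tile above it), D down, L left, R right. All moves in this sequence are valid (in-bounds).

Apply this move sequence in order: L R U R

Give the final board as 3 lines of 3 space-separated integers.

Answer: 3 7 0
5 8 1
4 2 6

Derivation:
After move 1 (L):
3 8 7
0 5 1
4 2 6

After move 2 (R):
3 8 7
5 0 1
4 2 6

After move 3 (U):
3 0 7
5 8 1
4 2 6

After move 4 (R):
3 7 0
5 8 1
4 2 6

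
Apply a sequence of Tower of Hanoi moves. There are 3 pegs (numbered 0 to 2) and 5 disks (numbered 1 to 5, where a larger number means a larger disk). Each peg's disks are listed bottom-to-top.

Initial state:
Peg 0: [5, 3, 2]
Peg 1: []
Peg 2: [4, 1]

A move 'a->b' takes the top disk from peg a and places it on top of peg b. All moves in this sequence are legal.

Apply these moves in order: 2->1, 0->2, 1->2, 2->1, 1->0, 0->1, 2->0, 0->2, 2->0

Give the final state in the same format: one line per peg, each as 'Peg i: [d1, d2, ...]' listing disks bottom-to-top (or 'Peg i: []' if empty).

Answer: Peg 0: [5, 3, 2]
Peg 1: [1]
Peg 2: [4]

Derivation:
After move 1 (2->1):
Peg 0: [5, 3, 2]
Peg 1: [1]
Peg 2: [4]

After move 2 (0->2):
Peg 0: [5, 3]
Peg 1: [1]
Peg 2: [4, 2]

After move 3 (1->2):
Peg 0: [5, 3]
Peg 1: []
Peg 2: [4, 2, 1]

After move 4 (2->1):
Peg 0: [5, 3]
Peg 1: [1]
Peg 2: [4, 2]

After move 5 (1->0):
Peg 0: [5, 3, 1]
Peg 1: []
Peg 2: [4, 2]

After move 6 (0->1):
Peg 0: [5, 3]
Peg 1: [1]
Peg 2: [4, 2]

After move 7 (2->0):
Peg 0: [5, 3, 2]
Peg 1: [1]
Peg 2: [4]

After move 8 (0->2):
Peg 0: [5, 3]
Peg 1: [1]
Peg 2: [4, 2]

After move 9 (2->0):
Peg 0: [5, 3, 2]
Peg 1: [1]
Peg 2: [4]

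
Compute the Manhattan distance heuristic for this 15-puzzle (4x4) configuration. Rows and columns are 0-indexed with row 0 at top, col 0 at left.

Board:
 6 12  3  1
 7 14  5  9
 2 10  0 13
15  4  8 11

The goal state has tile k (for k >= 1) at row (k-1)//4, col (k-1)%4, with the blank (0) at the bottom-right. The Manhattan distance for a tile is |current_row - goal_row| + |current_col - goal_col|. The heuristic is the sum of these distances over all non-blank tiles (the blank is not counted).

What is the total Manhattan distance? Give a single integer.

Answer: 38

Derivation:
Tile 6: at (0,0), goal (1,1), distance |0-1|+|0-1| = 2
Tile 12: at (0,1), goal (2,3), distance |0-2|+|1-3| = 4
Tile 3: at (0,2), goal (0,2), distance |0-0|+|2-2| = 0
Tile 1: at (0,3), goal (0,0), distance |0-0|+|3-0| = 3
Tile 7: at (1,0), goal (1,2), distance |1-1|+|0-2| = 2
Tile 14: at (1,1), goal (3,1), distance |1-3|+|1-1| = 2
Tile 5: at (1,2), goal (1,0), distance |1-1|+|2-0| = 2
Tile 9: at (1,3), goal (2,0), distance |1-2|+|3-0| = 4
Tile 2: at (2,0), goal (0,1), distance |2-0|+|0-1| = 3
Tile 10: at (2,1), goal (2,1), distance |2-2|+|1-1| = 0
Tile 13: at (2,3), goal (3,0), distance |2-3|+|3-0| = 4
Tile 15: at (3,0), goal (3,2), distance |3-3|+|0-2| = 2
Tile 4: at (3,1), goal (0,3), distance |3-0|+|1-3| = 5
Tile 8: at (3,2), goal (1,3), distance |3-1|+|2-3| = 3
Tile 11: at (3,3), goal (2,2), distance |3-2|+|3-2| = 2
Sum: 2 + 4 + 0 + 3 + 2 + 2 + 2 + 4 + 3 + 0 + 4 + 2 + 5 + 3 + 2 = 38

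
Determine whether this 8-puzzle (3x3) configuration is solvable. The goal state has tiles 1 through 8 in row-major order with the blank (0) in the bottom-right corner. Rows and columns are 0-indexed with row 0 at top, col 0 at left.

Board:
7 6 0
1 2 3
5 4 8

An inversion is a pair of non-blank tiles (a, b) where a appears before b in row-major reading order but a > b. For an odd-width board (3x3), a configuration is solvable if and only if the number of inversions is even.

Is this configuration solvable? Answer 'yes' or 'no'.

Answer: yes

Derivation:
Inversions (pairs i<j in row-major order where tile[i] > tile[j] > 0): 12
12 is even, so the puzzle is solvable.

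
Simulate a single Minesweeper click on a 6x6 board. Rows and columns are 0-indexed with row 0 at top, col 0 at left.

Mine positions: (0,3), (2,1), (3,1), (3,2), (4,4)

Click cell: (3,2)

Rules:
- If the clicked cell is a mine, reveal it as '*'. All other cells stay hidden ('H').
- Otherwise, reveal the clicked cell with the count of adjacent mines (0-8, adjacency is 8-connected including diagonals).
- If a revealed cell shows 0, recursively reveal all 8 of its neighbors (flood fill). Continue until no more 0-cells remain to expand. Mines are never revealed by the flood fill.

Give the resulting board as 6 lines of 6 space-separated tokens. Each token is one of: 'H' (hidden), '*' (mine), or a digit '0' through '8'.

H H H H H H
H H H H H H
H H H H H H
H H * H H H
H H H H H H
H H H H H H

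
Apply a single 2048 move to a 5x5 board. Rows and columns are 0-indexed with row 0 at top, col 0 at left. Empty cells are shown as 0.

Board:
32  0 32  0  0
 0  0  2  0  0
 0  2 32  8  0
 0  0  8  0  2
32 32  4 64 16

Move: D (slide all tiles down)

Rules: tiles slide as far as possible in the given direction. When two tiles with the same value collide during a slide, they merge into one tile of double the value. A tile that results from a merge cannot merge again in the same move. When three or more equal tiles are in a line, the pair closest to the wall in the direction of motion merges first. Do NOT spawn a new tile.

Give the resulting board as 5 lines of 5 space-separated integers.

Answer:  0  0 32  0  0
 0  0  2  0  0
 0  0 32  0  0
 0  2  8  8  2
64 32  4 64 16

Derivation:
Slide down:
col 0: [32, 0, 0, 0, 32] -> [0, 0, 0, 0, 64]
col 1: [0, 0, 2, 0, 32] -> [0, 0, 0, 2, 32]
col 2: [32, 2, 32, 8, 4] -> [32, 2, 32, 8, 4]
col 3: [0, 0, 8, 0, 64] -> [0, 0, 0, 8, 64]
col 4: [0, 0, 0, 2, 16] -> [0, 0, 0, 2, 16]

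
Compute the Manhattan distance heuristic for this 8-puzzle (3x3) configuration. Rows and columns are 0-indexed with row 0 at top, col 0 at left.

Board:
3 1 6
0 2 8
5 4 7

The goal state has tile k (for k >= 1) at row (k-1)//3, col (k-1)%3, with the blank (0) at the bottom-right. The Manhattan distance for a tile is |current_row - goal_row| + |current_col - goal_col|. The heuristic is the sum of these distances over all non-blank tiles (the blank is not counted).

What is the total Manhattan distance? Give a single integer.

Answer: 13

Derivation:
Tile 3: (0,0)->(0,2) = 2
Tile 1: (0,1)->(0,0) = 1
Tile 6: (0,2)->(1,2) = 1
Tile 2: (1,1)->(0,1) = 1
Tile 8: (1,2)->(2,1) = 2
Tile 5: (2,0)->(1,1) = 2
Tile 4: (2,1)->(1,0) = 2
Tile 7: (2,2)->(2,0) = 2
Sum: 2 + 1 + 1 + 1 + 2 + 2 + 2 + 2 = 13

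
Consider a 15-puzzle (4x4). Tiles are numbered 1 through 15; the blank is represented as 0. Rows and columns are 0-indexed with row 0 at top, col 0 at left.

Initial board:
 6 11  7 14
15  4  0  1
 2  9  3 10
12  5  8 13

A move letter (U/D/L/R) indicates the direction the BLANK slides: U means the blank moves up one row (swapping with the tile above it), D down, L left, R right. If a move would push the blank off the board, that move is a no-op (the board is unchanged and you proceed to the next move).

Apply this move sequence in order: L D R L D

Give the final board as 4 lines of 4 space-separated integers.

Answer:  6 11  7 14
15  9  4  1
 2  5  3 10
12  0  8 13

Derivation:
After move 1 (L):
 6 11  7 14
15  0  4  1
 2  9  3 10
12  5  8 13

After move 2 (D):
 6 11  7 14
15  9  4  1
 2  0  3 10
12  5  8 13

After move 3 (R):
 6 11  7 14
15  9  4  1
 2  3  0 10
12  5  8 13

After move 4 (L):
 6 11  7 14
15  9  4  1
 2  0  3 10
12  5  8 13

After move 5 (D):
 6 11  7 14
15  9  4  1
 2  5  3 10
12  0  8 13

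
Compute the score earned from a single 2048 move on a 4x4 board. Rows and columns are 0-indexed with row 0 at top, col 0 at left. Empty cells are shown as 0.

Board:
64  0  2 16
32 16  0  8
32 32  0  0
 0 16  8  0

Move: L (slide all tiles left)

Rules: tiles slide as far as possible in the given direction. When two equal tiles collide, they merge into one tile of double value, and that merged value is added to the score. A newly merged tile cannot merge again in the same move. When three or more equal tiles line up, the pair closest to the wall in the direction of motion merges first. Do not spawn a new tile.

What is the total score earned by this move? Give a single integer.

Answer: 64

Derivation:
Slide left:
row 0: [64, 0, 2, 16] -> [64, 2, 16, 0]  score +0 (running 0)
row 1: [32, 16, 0, 8] -> [32, 16, 8, 0]  score +0 (running 0)
row 2: [32, 32, 0, 0] -> [64, 0, 0, 0]  score +64 (running 64)
row 3: [0, 16, 8, 0] -> [16, 8, 0, 0]  score +0 (running 64)
Board after move:
64  2 16  0
32 16  8  0
64  0  0  0
16  8  0  0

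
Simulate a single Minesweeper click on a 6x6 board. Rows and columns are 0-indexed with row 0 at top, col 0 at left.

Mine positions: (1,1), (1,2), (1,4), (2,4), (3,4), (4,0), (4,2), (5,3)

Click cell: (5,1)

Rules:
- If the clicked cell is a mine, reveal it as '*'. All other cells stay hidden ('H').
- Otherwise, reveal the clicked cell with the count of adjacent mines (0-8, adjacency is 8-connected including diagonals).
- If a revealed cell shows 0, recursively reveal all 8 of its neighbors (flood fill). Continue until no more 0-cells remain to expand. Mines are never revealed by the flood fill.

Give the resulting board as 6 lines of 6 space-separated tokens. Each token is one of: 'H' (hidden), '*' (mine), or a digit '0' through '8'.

H H H H H H
H H H H H H
H H H H H H
H H H H H H
H H H H H H
H 2 H H H H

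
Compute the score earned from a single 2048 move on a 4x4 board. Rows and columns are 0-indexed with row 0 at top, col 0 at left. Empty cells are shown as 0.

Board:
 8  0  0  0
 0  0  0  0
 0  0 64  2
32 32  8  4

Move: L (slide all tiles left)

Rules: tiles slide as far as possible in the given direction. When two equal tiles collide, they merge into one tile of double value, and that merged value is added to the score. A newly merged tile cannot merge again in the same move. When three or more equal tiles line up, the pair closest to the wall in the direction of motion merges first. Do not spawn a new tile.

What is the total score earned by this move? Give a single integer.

Slide left:
row 0: [8, 0, 0, 0] -> [8, 0, 0, 0]  score +0 (running 0)
row 1: [0, 0, 0, 0] -> [0, 0, 0, 0]  score +0 (running 0)
row 2: [0, 0, 64, 2] -> [64, 2, 0, 0]  score +0 (running 0)
row 3: [32, 32, 8, 4] -> [64, 8, 4, 0]  score +64 (running 64)
Board after move:
 8  0  0  0
 0  0  0  0
64  2  0  0
64  8  4  0

Answer: 64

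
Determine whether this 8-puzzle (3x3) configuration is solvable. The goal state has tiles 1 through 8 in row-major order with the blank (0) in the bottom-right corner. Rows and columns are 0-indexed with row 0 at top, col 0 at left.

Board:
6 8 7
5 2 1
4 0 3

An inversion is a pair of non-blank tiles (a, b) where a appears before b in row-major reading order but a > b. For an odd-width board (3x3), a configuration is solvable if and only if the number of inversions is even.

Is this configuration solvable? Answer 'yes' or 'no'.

Answer: yes

Derivation:
Inversions (pairs i<j in row-major order where tile[i] > tile[j] > 0): 22
22 is even, so the puzzle is solvable.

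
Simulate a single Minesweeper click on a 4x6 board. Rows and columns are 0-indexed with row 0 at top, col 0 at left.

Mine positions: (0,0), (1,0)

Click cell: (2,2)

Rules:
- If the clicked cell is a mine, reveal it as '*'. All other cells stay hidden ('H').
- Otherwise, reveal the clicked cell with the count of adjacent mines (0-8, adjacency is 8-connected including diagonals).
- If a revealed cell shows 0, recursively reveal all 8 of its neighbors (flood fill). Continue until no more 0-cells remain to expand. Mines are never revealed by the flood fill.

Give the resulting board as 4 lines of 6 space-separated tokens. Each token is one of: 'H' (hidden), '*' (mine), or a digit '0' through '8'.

H 2 0 0 0 0
H 2 0 0 0 0
1 1 0 0 0 0
0 0 0 0 0 0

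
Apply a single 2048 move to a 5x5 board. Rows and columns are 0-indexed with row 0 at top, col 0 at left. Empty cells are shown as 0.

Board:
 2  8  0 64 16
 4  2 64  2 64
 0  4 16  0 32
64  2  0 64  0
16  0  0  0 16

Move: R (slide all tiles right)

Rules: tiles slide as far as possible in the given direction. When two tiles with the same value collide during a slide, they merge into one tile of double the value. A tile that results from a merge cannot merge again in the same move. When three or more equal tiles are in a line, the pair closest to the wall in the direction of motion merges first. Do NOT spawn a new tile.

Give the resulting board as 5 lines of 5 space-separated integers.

Slide right:
row 0: [2, 8, 0, 64, 16] -> [0, 2, 8, 64, 16]
row 1: [4, 2, 64, 2, 64] -> [4, 2, 64, 2, 64]
row 2: [0, 4, 16, 0, 32] -> [0, 0, 4, 16, 32]
row 3: [64, 2, 0, 64, 0] -> [0, 0, 64, 2, 64]
row 4: [16, 0, 0, 0, 16] -> [0, 0, 0, 0, 32]

Answer:  0  2  8 64 16
 4  2 64  2 64
 0  0  4 16 32
 0  0 64  2 64
 0  0  0  0 32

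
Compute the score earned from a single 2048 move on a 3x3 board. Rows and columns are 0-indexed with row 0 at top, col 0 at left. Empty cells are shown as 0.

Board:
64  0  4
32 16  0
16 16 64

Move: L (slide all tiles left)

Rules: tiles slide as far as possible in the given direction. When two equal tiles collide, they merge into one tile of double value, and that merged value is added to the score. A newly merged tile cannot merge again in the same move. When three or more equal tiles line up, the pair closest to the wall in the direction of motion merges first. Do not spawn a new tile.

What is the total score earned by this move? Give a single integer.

Slide left:
row 0: [64, 0, 4] -> [64, 4, 0]  score +0 (running 0)
row 1: [32, 16, 0] -> [32, 16, 0]  score +0 (running 0)
row 2: [16, 16, 64] -> [32, 64, 0]  score +32 (running 32)
Board after move:
64  4  0
32 16  0
32 64  0

Answer: 32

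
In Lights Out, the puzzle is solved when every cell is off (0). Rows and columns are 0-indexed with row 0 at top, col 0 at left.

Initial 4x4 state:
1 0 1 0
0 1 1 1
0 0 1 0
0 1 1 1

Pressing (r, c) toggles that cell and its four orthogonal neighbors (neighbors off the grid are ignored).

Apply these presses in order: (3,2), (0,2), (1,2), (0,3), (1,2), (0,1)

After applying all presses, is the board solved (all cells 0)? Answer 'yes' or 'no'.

After press 1 at (3,2):
1 0 1 0
0 1 1 1
0 0 0 0
0 0 0 0

After press 2 at (0,2):
1 1 0 1
0 1 0 1
0 0 0 0
0 0 0 0

After press 3 at (1,2):
1 1 1 1
0 0 1 0
0 0 1 0
0 0 0 0

After press 4 at (0,3):
1 1 0 0
0 0 1 1
0 0 1 0
0 0 0 0

After press 5 at (1,2):
1 1 1 0
0 1 0 0
0 0 0 0
0 0 0 0

After press 6 at (0,1):
0 0 0 0
0 0 0 0
0 0 0 0
0 0 0 0

Lights still on: 0

Answer: yes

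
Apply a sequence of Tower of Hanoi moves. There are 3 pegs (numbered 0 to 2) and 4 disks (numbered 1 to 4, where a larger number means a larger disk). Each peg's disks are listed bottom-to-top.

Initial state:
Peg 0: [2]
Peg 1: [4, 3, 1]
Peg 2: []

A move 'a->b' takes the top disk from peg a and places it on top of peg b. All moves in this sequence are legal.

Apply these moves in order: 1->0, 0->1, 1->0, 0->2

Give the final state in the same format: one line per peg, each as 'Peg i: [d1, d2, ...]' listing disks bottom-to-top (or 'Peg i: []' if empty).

Answer: Peg 0: [2]
Peg 1: [4, 3]
Peg 2: [1]

Derivation:
After move 1 (1->0):
Peg 0: [2, 1]
Peg 1: [4, 3]
Peg 2: []

After move 2 (0->1):
Peg 0: [2]
Peg 1: [4, 3, 1]
Peg 2: []

After move 3 (1->0):
Peg 0: [2, 1]
Peg 1: [4, 3]
Peg 2: []

After move 4 (0->2):
Peg 0: [2]
Peg 1: [4, 3]
Peg 2: [1]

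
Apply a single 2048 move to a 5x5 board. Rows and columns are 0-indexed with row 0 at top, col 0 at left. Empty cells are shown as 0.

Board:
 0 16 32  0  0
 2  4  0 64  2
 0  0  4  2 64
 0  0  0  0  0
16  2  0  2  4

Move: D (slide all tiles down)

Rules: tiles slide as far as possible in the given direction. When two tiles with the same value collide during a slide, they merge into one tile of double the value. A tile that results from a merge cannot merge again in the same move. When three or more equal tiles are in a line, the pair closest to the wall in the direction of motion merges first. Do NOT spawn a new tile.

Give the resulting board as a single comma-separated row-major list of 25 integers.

Answer: 0, 0, 0, 0, 0, 0, 0, 0, 0, 0, 0, 16, 0, 0, 2, 2, 4, 32, 64, 64, 16, 2, 4, 4, 4

Derivation:
Slide down:
col 0: [0, 2, 0, 0, 16] -> [0, 0, 0, 2, 16]
col 1: [16, 4, 0, 0, 2] -> [0, 0, 16, 4, 2]
col 2: [32, 0, 4, 0, 0] -> [0, 0, 0, 32, 4]
col 3: [0, 64, 2, 0, 2] -> [0, 0, 0, 64, 4]
col 4: [0, 2, 64, 0, 4] -> [0, 0, 2, 64, 4]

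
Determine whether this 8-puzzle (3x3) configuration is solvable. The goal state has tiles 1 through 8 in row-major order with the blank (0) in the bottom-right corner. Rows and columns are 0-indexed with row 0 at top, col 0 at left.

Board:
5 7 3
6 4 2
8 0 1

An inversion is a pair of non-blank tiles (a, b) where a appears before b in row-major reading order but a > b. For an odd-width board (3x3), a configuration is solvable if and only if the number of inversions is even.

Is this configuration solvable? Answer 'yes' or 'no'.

Answer: yes

Derivation:
Inversions (pairs i<j in row-major order where tile[i] > tile[j] > 0): 18
18 is even, so the puzzle is solvable.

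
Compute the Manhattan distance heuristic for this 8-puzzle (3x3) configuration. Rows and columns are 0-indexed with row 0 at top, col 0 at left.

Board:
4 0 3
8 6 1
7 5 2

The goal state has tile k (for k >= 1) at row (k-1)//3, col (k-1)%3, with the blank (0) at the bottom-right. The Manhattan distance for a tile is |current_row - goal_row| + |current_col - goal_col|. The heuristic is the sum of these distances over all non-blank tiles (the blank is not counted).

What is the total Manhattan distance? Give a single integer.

Tile 4: at (0,0), goal (1,0), distance |0-1|+|0-0| = 1
Tile 3: at (0,2), goal (0,2), distance |0-0|+|2-2| = 0
Tile 8: at (1,0), goal (2,1), distance |1-2|+|0-1| = 2
Tile 6: at (1,1), goal (1,2), distance |1-1|+|1-2| = 1
Tile 1: at (1,2), goal (0,0), distance |1-0|+|2-0| = 3
Tile 7: at (2,0), goal (2,0), distance |2-2|+|0-0| = 0
Tile 5: at (2,1), goal (1,1), distance |2-1|+|1-1| = 1
Tile 2: at (2,2), goal (0,1), distance |2-0|+|2-1| = 3
Sum: 1 + 0 + 2 + 1 + 3 + 0 + 1 + 3 = 11

Answer: 11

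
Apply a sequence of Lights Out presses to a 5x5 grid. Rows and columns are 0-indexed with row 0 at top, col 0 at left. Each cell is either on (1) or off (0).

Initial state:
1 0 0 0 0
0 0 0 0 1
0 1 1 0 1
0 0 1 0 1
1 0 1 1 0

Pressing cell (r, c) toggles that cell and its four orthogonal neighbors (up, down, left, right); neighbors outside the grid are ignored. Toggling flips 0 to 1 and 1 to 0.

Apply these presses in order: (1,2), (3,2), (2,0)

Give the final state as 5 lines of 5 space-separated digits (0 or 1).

After press 1 at (1,2):
1 0 1 0 0
0 1 1 1 1
0 1 0 0 1
0 0 1 0 1
1 0 1 1 0

After press 2 at (3,2):
1 0 1 0 0
0 1 1 1 1
0 1 1 0 1
0 1 0 1 1
1 0 0 1 0

After press 3 at (2,0):
1 0 1 0 0
1 1 1 1 1
1 0 1 0 1
1 1 0 1 1
1 0 0 1 0

Answer: 1 0 1 0 0
1 1 1 1 1
1 0 1 0 1
1 1 0 1 1
1 0 0 1 0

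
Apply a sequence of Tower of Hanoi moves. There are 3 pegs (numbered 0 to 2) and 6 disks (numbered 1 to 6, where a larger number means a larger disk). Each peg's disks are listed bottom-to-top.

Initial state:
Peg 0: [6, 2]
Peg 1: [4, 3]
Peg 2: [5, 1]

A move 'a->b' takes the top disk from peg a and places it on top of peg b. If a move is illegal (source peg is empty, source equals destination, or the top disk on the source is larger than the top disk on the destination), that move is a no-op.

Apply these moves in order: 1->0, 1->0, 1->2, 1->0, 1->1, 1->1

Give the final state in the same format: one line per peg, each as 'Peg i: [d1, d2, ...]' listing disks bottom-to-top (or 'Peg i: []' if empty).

Answer: Peg 0: [6, 2]
Peg 1: [4, 3]
Peg 2: [5, 1]

Derivation:
After move 1 (1->0):
Peg 0: [6, 2]
Peg 1: [4, 3]
Peg 2: [5, 1]

After move 2 (1->0):
Peg 0: [6, 2]
Peg 1: [4, 3]
Peg 2: [5, 1]

After move 3 (1->2):
Peg 0: [6, 2]
Peg 1: [4, 3]
Peg 2: [5, 1]

After move 4 (1->0):
Peg 0: [6, 2]
Peg 1: [4, 3]
Peg 2: [5, 1]

After move 5 (1->1):
Peg 0: [6, 2]
Peg 1: [4, 3]
Peg 2: [5, 1]

After move 6 (1->1):
Peg 0: [6, 2]
Peg 1: [4, 3]
Peg 2: [5, 1]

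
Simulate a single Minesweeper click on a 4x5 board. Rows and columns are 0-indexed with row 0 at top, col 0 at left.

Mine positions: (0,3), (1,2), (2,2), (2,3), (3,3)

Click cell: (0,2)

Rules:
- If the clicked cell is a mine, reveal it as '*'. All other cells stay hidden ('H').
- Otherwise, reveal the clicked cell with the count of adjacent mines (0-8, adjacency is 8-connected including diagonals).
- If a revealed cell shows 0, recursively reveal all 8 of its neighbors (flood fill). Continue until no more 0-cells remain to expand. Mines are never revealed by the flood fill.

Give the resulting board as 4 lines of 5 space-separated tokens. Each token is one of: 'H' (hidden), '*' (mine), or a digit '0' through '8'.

H H 2 H H
H H H H H
H H H H H
H H H H H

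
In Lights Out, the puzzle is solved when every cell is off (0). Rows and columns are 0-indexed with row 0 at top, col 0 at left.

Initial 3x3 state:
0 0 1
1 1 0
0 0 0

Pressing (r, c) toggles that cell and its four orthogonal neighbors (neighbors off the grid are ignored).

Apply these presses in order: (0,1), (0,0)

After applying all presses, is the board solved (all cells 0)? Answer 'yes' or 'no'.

After press 1 at (0,1):
1 1 0
1 0 0
0 0 0

After press 2 at (0,0):
0 0 0
0 0 0
0 0 0

Lights still on: 0

Answer: yes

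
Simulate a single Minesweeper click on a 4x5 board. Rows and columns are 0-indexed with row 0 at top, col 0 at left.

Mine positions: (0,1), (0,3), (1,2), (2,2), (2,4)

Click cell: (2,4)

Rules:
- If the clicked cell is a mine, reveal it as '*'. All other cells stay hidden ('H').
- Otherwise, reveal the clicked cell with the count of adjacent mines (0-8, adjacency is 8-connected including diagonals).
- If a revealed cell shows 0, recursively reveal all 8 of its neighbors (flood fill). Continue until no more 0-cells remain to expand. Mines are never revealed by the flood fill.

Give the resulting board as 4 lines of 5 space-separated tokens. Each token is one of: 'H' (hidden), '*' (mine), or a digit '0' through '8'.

H H H H H
H H H H H
H H H H *
H H H H H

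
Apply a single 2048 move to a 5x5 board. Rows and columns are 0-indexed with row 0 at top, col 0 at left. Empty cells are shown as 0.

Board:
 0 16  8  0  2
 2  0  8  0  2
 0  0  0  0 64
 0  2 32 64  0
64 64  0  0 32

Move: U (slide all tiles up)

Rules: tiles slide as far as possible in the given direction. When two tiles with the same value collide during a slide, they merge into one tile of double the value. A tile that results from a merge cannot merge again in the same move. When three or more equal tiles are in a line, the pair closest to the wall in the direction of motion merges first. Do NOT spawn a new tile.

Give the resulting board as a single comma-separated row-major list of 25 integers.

Slide up:
col 0: [0, 2, 0, 0, 64] -> [2, 64, 0, 0, 0]
col 1: [16, 0, 0, 2, 64] -> [16, 2, 64, 0, 0]
col 2: [8, 8, 0, 32, 0] -> [16, 32, 0, 0, 0]
col 3: [0, 0, 0, 64, 0] -> [64, 0, 0, 0, 0]
col 4: [2, 2, 64, 0, 32] -> [4, 64, 32, 0, 0]

Answer: 2, 16, 16, 64, 4, 64, 2, 32, 0, 64, 0, 64, 0, 0, 32, 0, 0, 0, 0, 0, 0, 0, 0, 0, 0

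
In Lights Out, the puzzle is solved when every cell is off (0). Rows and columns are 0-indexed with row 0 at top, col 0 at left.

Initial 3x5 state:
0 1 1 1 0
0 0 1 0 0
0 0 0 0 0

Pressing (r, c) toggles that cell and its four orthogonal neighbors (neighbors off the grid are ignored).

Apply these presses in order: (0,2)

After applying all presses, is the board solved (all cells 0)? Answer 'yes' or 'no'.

Answer: yes

Derivation:
After press 1 at (0,2):
0 0 0 0 0
0 0 0 0 0
0 0 0 0 0

Lights still on: 0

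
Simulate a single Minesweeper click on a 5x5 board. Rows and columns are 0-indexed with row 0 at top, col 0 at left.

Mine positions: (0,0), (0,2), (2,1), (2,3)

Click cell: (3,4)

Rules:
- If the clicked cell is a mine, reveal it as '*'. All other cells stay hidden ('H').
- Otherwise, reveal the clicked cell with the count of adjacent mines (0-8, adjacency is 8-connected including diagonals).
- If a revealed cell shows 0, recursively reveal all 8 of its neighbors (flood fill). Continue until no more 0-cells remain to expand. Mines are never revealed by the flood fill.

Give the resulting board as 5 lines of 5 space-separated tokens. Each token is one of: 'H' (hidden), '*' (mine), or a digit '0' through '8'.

H H H H H
H H H H H
H H H H H
H H H H 1
H H H H H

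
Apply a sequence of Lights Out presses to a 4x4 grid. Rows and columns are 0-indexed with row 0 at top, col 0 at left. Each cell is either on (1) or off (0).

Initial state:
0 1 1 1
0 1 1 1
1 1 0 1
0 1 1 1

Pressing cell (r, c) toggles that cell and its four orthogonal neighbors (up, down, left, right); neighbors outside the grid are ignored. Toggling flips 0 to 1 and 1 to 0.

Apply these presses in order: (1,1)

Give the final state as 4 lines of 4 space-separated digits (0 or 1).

Answer: 0 0 1 1
1 0 0 1
1 0 0 1
0 1 1 1

Derivation:
After press 1 at (1,1):
0 0 1 1
1 0 0 1
1 0 0 1
0 1 1 1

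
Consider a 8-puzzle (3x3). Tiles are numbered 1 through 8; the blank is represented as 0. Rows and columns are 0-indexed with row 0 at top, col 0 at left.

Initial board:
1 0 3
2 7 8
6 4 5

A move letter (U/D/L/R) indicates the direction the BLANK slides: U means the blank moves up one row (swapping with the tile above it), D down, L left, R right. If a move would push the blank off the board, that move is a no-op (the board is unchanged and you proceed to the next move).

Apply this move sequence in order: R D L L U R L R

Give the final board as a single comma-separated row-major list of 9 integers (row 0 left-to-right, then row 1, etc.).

After move 1 (R):
1 3 0
2 7 8
6 4 5

After move 2 (D):
1 3 8
2 7 0
6 4 5

After move 3 (L):
1 3 8
2 0 7
6 4 5

After move 4 (L):
1 3 8
0 2 7
6 4 5

After move 5 (U):
0 3 8
1 2 7
6 4 5

After move 6 (R):
3 0 8
1 2 7
6 4 5

After move 7 (L):
0 3 8
1 2 7
6 4 5

After move 8 (R):
3 0 8
1 2 7
6 4 5

Answer: 3, 0, 8, 1, 2, 7, 6, 4, 5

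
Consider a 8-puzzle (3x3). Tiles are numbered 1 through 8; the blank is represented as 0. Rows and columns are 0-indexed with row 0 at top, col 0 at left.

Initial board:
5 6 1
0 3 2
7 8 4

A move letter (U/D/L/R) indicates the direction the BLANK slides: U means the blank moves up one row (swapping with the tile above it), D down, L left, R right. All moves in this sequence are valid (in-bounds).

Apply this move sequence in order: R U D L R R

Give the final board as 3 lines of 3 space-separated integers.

Answer: 5 6 1
3 2 0
7 8 4

Derivation:
After move 1 (R):
5 6 1
3 0 2
7 8 4

After move 2 (U):
5 0 1
3 6 2
7 8 4

After move 3 (D):
5 6 1
3 0 2
7 8 4

After move 4 (L):
5 6 1
0 3 2
7 8 4

After move 5 (R):
5 6 1
3 0 2
7 8 4

After move 6 (R):
5 6 1
3 2 0
7 8 4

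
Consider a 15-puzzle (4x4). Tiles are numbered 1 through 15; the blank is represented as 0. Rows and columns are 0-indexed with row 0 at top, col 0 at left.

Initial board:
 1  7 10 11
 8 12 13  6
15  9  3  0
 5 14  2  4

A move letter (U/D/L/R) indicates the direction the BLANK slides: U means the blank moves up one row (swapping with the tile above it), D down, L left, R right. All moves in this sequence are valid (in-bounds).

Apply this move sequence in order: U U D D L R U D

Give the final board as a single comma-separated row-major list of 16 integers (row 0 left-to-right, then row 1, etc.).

Answer: 1, 7, 10, 11, 8, 12, 13, 6, 15, 9, 3, 0, 5, 14, 2, 4

Derivation:
After move 1 (U):
 1  7 10 11
 8 12 13  0
15  9  3  6
 5 14  2  4

After move 2 (U):
 1  7 10  0
 8 12 13 11
15  9  3  6
 5 14  2  4

After move 3 (D):
 1  7 10 11
 8 12 13  0
15  9  3  6
 5 14  2  4

After move 4 (D):
 1  7 10 11
 8 12 13  6
15  9  3  0
 5 14  2  4

After move 5 (L):
 1  7 10 11
 8 12 13  6
15  9  0  3
 5 14  2  4

After move 6 (R):
 1  7 10 11
 8 12 13  6
15  9  3  0
 5 14  2  4

After move 7 (U):
 1  7 10 11
 8 12 13  0
15  9  3  6
 5 14  2  4

After move 8 (D):
 1  7 10 11
 8 12 13  6
15  9  3  0
 5 14  2  4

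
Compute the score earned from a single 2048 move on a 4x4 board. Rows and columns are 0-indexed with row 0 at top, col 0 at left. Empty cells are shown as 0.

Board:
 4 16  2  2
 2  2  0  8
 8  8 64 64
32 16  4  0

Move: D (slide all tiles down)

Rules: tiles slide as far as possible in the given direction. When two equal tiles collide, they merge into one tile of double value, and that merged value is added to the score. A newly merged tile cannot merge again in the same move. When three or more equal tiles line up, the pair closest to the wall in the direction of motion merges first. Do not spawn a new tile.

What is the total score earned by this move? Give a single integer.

Slide down:
col 0: [4, 2, 8, 32] -> [4, 2, 8, 32]  score +0 (running 0)
col 1: [16, 2, 8, 16] -> [16, 2, 8, 16]  score +0 (running 0)
col 2: [2, 0, 64, 4] -> [0, 2, 64, 4]  score +0 (running 0)
col 3: [2, 8, 64, 0] -> [0, 2, 8, 64]  score +0 (running 0)
Board after move:
 4 16  0  0
 2  2  2  2
 8  8 64  8
32 16  4 64

Answer: 0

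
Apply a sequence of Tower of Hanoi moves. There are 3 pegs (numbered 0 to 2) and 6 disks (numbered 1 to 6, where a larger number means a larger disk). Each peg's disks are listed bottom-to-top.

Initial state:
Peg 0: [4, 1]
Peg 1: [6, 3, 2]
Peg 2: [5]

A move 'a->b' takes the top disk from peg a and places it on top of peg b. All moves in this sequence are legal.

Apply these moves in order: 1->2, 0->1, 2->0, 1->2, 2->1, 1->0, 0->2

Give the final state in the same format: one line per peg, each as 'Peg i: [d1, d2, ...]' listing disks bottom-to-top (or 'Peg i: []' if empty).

After move 1 (1->2):
Peg 0: [4, 1]
Peg 1: [6, 3]
Peg 2: [5, 2]

After move 2 (0->1):
Peg 0: [4]
Peg 1: [6, 3, 1]
Peg 2: [5, 2]

After move 3 (2->0):
Peg 0: [4, 2]
Peg 1: [6, 3, 1]
Peg 2: [5]

After move 4 (1->2):
Peg 0: [4, 2]
Peg 1: [6, 3]
Peg 2: [5, 1]

After move 5 (2->1):
Peg 0: [4, 2]
Peg 1: [6, 3, 1]
Peg 2: [5]

After move 6 (1->0):
Peg 0: [4, 2, 1]
Peg 1: [6, 3]
Peg 2: [5]

After move 7 (0->2):
Peg 0: [4, 2]
Peg 1: [6, 3]
Peg 2: [5, 1]

Answer: Peg 0: [4, 2]
Peg 1: [6, 3]
Peg 2: [5, 1]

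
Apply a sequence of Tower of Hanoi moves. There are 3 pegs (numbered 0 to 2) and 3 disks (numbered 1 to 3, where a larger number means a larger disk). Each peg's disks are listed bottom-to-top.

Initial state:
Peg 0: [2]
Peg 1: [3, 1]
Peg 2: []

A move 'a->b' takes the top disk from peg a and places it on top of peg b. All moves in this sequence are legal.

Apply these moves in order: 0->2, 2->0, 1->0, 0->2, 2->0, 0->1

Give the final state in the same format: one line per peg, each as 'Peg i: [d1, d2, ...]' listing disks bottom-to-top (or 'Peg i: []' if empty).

Answer: Peg 0: [2]
Peg 1: [3, 1]
Peg 2: []

Derivation:
After move 1 (0->2):
Peg 0: []
Peg 1: [3, 1]
Peg 2: [2]

After move 2 (2->0):
Peg 0: [2]
Peg 1: [3, 1]
Peg 2: []

After move 3 (1->0):
Peg 0: [2, 1]
Peg 1: [3]
Peg 2: []

After move 4 (0->2):
Peg 0: [2]
Peg 1: [3]
Peg 2: [1]

After move 5 (2->0):
Peg 0: [2, 1]
Peg 1: [3]
Peg 2: []

After move 6 (0->1):
Peg 0: [2]
Peg 1: [3, 1]
Peg 2: []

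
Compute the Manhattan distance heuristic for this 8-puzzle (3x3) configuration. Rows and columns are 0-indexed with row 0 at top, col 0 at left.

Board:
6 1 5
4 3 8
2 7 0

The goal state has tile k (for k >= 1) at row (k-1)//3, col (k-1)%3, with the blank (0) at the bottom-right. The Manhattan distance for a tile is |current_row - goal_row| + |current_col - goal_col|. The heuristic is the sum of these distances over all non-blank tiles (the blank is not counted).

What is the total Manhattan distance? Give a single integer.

Tile 6: (0,0)->(1,2) = 3
Tile 1: (0,1)->(0,0) = 1
Tile 5: (0,2)->(1,1) = 2
Tile 4: (1,0)->(1,0) = 0
Tile 3: (1,1)->(0,2) = 2
Tile 8: (1,2)->(2,1) = 2
Tile 2: (2,0)->(0,1) = 3
Tile 7: (2,1)->(2,0) = 1
Sum: 3 + 1 + 2 + 0 + 2 + 2 + 3 + 1 = 14

Answer: 14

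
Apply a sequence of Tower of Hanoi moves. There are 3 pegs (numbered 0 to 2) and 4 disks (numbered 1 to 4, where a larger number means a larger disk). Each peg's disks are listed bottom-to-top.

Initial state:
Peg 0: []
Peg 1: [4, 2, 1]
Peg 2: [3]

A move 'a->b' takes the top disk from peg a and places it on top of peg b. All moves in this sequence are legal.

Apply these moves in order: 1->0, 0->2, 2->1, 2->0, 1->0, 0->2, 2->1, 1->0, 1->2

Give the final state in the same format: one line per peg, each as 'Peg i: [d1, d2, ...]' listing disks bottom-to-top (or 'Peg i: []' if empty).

Answer: Peg 0: [3, 1]
Peg 1: [4]
Peg 2: [2]

Derivation:
After move 1 (1->0):
Peg 0: [1]
Peg 1: [4, 2]
Peg 2: [3]

After move 2 (0->2):
Peg 0: []
Peg 1: [4, 2]
Peg 2: [3, 1]

After move 3 (2->1):
Peg 0: []
Peg 1: [4, 2, 1]
Peg 2: [3]

After move 4 (2->0):
Peg 0: [3]
Peg 1: [4, 2, 1]
Peg 2: []

After move 5 (1->0):
Peg 0: [3, 1]
Peg 1: [4, 2]
Peg 2: []

After move 6 (0->2):
Peg 0: [3]
Peg 1: [4, 2]
Peg 2: [1]

After move 7 (2->1):
Peg 0: [3]
Peg 1: [4, 2, 1]
Peg 2: []

After move 8 (1->0):
Peg 0: [3, 1]
Peg 1: [4, 2]
Peg 2: []

After move 9 (1->2):
Peg 0: [3, 1]
Peg 1: [4]
Peg 2: [2]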